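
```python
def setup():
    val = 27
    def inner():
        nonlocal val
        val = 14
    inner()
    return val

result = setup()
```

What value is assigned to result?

Step 1: setup() sets val = 27.
Step 2: inner() uses nonlocal to reassign val = 14.
Step 3: result = 14

The answer is 14.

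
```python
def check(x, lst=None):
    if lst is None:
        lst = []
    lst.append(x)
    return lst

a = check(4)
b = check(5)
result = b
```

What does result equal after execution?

Step 1: None default with guard creates a NEW list each call.
Step 2: a = [4] (fresh list). b = [5] (another fresh list).
Step 3: result = [5] (this is the fix for mutable default)

The answer is [5].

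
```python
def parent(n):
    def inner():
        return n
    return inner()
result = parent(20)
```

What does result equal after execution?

Step 1: parent(20) binds parameter n = 20.
Step 2: inner() looks up n in enclosing scope and finds the parameter n = 20.
Step 3: result = 20

The answer is 20.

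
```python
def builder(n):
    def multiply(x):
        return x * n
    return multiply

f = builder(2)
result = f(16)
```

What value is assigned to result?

Step 1: builder(2) returns multiply closure with n = 2.
Step 2: f(16) computes 16 * 2 = 32.
Step 3: result = 32

The answer is 32.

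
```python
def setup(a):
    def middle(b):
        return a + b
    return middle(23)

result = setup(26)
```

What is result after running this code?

Step 1: setup(26) passes a = 26.
Step 2: middle(23) has b = 23, reads a = 26 from enclosing.
Step 3: result = 26 + 23 = 49

The answer is 49.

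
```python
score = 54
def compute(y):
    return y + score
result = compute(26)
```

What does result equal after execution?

Step 1: score = 54 is defined globally.
Step 2: compute(26) uses parameter y = 26 and looks up score from global scope = 54.
Step 3: result = 26 + 54 = 80

The answer is 80.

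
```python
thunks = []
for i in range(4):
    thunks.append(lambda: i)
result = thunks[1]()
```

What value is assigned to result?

Step 1: The loop creates 4 lambdas, all referencing the same variable i.
Step 2: After the loop, i = 3 (final value).
Step 3: thunks[1]() looks up i at call time and finds 3. This is the late binding gotcha. result = 3

The answer is 3.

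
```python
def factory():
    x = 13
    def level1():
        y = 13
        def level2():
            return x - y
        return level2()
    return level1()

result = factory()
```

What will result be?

Step 1: x = 13 in factory. y = 13 in level1.
Step 2: level2() reads x = 13 and y = 13 from enclosing scopes.
Step 3: result = 13 - 13 = 0

The answer is 0.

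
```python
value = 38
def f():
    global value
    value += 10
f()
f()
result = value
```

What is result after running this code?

Step 1: value = 38.
Step 2: First f(): value = 38 + 10 = 48.
Step 3: Second f(): value = 48 + 10 = 58. result = 58

The answer is 58.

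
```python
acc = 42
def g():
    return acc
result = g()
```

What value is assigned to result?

Step 1: acc = 42 is defined in the global scope.
Step 2: g() looks up acc. No local acc exists, so Python checks the global scope via LEGB rule and finds acc = 42.
Step 3: result = 42

The answer is 42.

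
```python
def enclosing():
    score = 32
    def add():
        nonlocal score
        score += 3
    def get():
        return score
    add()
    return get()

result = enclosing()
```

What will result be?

Step 1: score = 32. add() modifies it via nonlocal, get() reads it.
Step 2: add() makes score = 32 + 3 = 35.
Step 3: get() returns 35. result = 35

The answer is 35.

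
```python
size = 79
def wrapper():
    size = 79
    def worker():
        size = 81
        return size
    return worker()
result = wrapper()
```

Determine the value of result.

Step 1: Three scopes define size: global (79), wrapper (79), worker (81).
Step 2: worker() has its own local size = 81, which shadows both enclosing and global.
Step 3: result = 81 (local wins in LEGB)

The answer is 81.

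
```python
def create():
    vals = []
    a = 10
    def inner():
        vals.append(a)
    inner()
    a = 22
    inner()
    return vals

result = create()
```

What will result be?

Step 1: a = 10. inner() appends current a to vals.
Step 2: First inner(): appends 10. Then a = 22.
Step 3: Second inner(): appends 22 (closure sees updated a). result = [10, 22]

The answer is [10, 22].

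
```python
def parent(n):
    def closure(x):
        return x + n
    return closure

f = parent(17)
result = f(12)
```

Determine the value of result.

Step 1: parent(17) creates a closure that captures n = 17.
Step 2: f(12) calls the closure with x = 12, returning 12 + 17 = 29.
Step 3: result = 29

The answer is 29.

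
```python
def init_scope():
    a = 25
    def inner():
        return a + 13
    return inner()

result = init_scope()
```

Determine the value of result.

Step 1: init_scope() defines a = 25.
Step 2: inner() reads a = 25 from enclosing scope, returns 25 + 13 = 38.
Step 3: result = 38

The answer is 38.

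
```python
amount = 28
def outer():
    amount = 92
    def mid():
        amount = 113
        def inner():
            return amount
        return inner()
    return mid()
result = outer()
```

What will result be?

Step 1: Three levels of shadowing: global 28, outer 92, mid 113.
Step 2: inner() finds amount = 113 in enclosing mid() scope.
Step 3: result = 113

The answer is 113.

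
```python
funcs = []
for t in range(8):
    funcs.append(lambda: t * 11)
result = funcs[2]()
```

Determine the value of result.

Step 1: All lambdas reference the same variable t (late binding).
Step 2: After the loop, t = 7. Every lambda returns t * 11.
Step 3: funcs[2]() = 7 * 11 = 77

The answer is 77.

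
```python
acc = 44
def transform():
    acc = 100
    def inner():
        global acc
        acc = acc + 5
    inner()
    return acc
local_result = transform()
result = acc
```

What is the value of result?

Step 1: Global acc = 44. transform() creates local acc = 100.
Step 2: inner() declares global acc and adds 5: global acc = 44 + 5 = 49.
Step 3: transform() returns its local acc = 100 (unaffected by inner).
Step 4: result = global acc = 49

The answer is 49.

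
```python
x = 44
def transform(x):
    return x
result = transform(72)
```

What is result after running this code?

Step 1: Global x = 44.
Step 2: transform(72) takes parameter x = 72, which shadows the global.
Step 3: result = 72

The answer is 72.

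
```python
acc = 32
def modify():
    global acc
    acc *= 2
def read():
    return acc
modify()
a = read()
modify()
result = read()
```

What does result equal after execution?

Step 1: acc = 32.
Step 2: First modify(): acc = 32 * 2 = 64.
Step 3: Second modify(): acc = 64 * 2 = 128.
Step 4: read() returns 128

The answer is 128.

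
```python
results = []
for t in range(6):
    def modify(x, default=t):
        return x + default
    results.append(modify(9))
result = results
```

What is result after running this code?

Step 1: Default argument default=t is evaluated at function definition time.
Step 2: Each iteration creates modify with default = current t value.
Step 3: modify(9) returns 9 + default. results = [9, 10, 11, 12, 13, 14]

The answer is [9, 10, 11, 12, 13, 14].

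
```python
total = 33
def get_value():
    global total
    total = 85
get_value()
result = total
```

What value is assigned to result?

Step 1: total = 33 globally.
Step 2: get_value() declares global total and sets it to 85.
Step 3: After get_value(), global total = 85. result = 85

The answer is 85.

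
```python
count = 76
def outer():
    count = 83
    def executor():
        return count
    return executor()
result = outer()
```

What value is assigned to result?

Step 1: count = 76 globally, but outer() defines count = 83 locally.
Step 2: executor() looks up count. Not in local scope, so checks enclosing scope (outer) and finds count = 83.
Step 3: result = 83

The answer is 83.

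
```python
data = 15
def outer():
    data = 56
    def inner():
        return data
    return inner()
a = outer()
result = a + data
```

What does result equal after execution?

Step 1: outer() has local data = 56. inner() reads from enclosing.
Step 2: outer() returns 56. Global data = 15 unchanged.
Step 3: result = 56 + 15 = 71

The answer is 71.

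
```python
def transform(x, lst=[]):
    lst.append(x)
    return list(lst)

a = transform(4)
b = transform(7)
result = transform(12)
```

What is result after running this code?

Step 1: Default list is shared. list() creates copies for return values.
Step 2: Internal list grows: [4] -> [4, 7] -> [4, 7, 12].
Step 3: result = [4, 7, 12]

The answer is [4, 7, 12].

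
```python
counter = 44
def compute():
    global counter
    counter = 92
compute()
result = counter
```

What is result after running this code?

Step 1: counter = 44 globally.
Step 2: compute() declares global counter and sets it to 92.
Step 3: After compute(), global counter = 92. result = 92

The answer is 92.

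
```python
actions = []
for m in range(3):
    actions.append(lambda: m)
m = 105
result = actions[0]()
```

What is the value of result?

Step 1: Lambdas capture the variable m by reference, not by value.
Step 2: After the loop, m is reassigned to 105.
Step 3: actions[0]() looks up the current m = 105. result = 105

The answer is 105.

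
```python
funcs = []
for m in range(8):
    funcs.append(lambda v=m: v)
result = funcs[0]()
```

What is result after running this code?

Step 1: Default argument v=m captures m's value at each iteration.
Step 2: funcs[0] captured v = 0 when m was 0.
Step 3: result = 0

The answer is 0.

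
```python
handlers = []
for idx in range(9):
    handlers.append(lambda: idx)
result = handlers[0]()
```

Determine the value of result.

Step 1: The loop creates 9 lambdas, all referencing the same variable idx.
Step 2: After the loop, idx = 8 (final value).
Step 3: handlers[0]() looks up idx at call time and finds 8. This is the late binding gotcha. result = 8

The answer is 8.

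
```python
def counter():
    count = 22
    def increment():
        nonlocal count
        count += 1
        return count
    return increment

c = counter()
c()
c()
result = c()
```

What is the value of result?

Step 1: counter() creates closure with count = 22.
Step 2: Each c() call increments count via nonlocal. After 3 calls: 22 + 3 = 25.
Step 3: result = 25

The answer is 25.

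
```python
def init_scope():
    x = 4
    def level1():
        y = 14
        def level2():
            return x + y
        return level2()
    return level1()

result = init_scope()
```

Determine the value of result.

Step 1: x = 4 in init_scope. y = 14 in level1.
Step 2: level2() reads x = 4 and y = 14 from enclosing scopes.
Step 3: result = 4 + 14 = 18

The answer is 18.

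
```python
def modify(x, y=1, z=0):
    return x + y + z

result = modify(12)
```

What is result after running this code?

Step 1: modify(12) uses defaults y = 1, z = 0.
Step 2: Returns 12 + 1 + 0 = 13.
Step 3: result = 13

The answer is 13.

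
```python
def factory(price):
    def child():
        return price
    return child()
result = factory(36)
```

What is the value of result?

Step 1: factory(36) binds parameter price = 36.
Step 2: child() looks up price in enclosing scope and finds the parameter price = 36.
Step 3: result = 36

The answer is 36.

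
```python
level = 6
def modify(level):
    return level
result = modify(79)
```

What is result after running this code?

Step 1: Global level = 6.
Step 2: modify(79) takes parameter level = 79, which shadows the global.
Step 3: result = 79

The answer is 79.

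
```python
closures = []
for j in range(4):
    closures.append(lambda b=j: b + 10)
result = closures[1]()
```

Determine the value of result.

Step 1: Default argument b=j captures j's value at definition time.
Step 2: closures[1] was defined when j = 1, so b defaults to 1.
Step 3: result = 1 + 10 = 11 (default arg fixes the late binding issue)

The answer is 11.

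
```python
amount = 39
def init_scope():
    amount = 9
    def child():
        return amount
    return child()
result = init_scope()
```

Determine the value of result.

Step 1: amount = 39 globally, but init_scope() defines amount = 9 locally.
Step 2: child() looks up amount. Not in local scope, so checks enclosing scope (init_scope) and finds amount = 9.
Step 3: result = 9

The answer is 9.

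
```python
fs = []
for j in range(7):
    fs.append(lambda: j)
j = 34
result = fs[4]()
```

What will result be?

Step 1: Lambdas capture the variable j by reference, not by value.
Step 2: After the loop, j is reassigned to 34.
Step 3: fs[4]() looks up the current j = 34. result = 34

The answer is 34.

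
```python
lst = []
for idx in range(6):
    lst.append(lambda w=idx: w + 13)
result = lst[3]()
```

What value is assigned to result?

Step 1: Default argument w=idx captures idx's value at definition time.
Step 2: lst[3] was defined when idx = 3, so w defaults to 3.
Step 3: result = 3 + 13 = 16 (default arg fixes the late binding issue)

The answer is 16.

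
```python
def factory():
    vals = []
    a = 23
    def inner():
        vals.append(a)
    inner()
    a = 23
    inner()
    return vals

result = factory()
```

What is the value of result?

Step 1: a = 23. inner() appends current a to vals.
Step 2: First inner(): appends 23. Then a = 23.
Step 3: Second inner(): appends 23 (closure sees updated a). result = [23, 23]

The answer is [23, 23].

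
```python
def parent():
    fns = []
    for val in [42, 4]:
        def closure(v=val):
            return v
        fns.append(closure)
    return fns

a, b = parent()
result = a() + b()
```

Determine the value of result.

Step 1: Default argument v=val captures val at each iteration.
Step 2: a() returns 42 (captured at first iteration), b() returns 4 (captured at second).
Step 3: result = 42 + 4 = 46

The answer is 46.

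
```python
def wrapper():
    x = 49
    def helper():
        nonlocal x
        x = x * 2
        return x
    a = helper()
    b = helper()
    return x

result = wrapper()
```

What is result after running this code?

Step 1: x starts at 49.
Step 2: First helper(): x = 49 * 2 = 98.
Step 3: Second helper(): x = 98 * 2 = 196.
Step 4: result = 196

The answer is 196.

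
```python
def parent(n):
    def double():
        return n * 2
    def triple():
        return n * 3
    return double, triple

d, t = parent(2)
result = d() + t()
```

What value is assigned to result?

Step 1: Both closures capture the same n = 2.
Step 2: d() = 2 * 2 = 4, t() = 2 * 3 = 6.
Step 3: result = 4 + 6 = 10

The answer is 10.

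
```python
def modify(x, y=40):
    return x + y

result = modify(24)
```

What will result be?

Step 1: modify(24) uses default y = 40.
Step 2: Returns 24 + 40 = 64.
Step 3: result = 64

The answer is 64.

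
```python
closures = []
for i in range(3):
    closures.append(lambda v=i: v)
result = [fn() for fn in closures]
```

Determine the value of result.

Step 1: Default arg v=i captures i at each iteration.
Step 2: Each lambda has its own default: 0, 1, ..., 2.
Step 3: result = [0, 1, 2]

The answer is [0, 1, 2].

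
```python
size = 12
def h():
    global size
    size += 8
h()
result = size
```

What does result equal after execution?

Step 1: size = 12 globally.
Step 2: h() modifies global size: size += 8 = 20.
Step 3: result = 20

The answer is 20.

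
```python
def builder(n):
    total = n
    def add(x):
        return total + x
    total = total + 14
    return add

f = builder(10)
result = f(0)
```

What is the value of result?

Step 1: builder(10) sets total = 10, then total = 10 + 14 = 24.
Step 2: Closures capture by reference, so add sees total = 24.
Step 3: f(0) returns 24 + 0 = 24

The answer is 24.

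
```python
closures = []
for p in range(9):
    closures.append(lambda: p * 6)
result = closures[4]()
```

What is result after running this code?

Step 1: All lambdas reference the same variable p (late binding).
Step 2: After the loop, p = 8. Every lambda returns p * 6.
Step 3: closures[4]() = 8 * 6 = 48

The answer is 48.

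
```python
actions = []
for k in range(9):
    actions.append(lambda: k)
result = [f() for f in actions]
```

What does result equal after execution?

Step 1: All 9 lambdas share the same variable k.
Step 2: After the loop, k = 8.
Step 3: Each call returns 8. result = [8, 8, 8, 8, 8, 8, 8, 8, 8]

The answer is [8, 8, 8, 8, 8, 8, 8, 8, 8].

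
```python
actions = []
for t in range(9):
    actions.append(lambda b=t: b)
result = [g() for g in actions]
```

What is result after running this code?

Step 1: Default arg b=t captures t at each iteration.
Step 2: Each lambda has its own default: 0, 1, ..., 8.
Step 3: result = [0, 1, 2, 3, 4, 5, 6, 7, 8]

The answer is [0, 1, 2, 3, 4, 5, 6, 7, 8].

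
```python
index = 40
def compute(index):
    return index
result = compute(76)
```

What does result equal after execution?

Step 1: Global index = 40.
Step 2: compute(76) takes parameter index = 76, which shadows the global.
Step 3: result = 76

The answer is 76.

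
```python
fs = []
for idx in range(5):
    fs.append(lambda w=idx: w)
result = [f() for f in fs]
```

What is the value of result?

Step 1: Default arg w=idx captures idx at each iteration.
Step 2: Each lambda has its own default: 0, 1, ..., 4.
Step 3: result = [0, 1, 2, 3, 4]

The answer is [0, 1, 2, 3, 4].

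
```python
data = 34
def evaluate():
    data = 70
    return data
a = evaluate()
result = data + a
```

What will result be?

Step 1: Global data = 34. evaluate() returns local data = 70.
Step 2: a = 70. Global data still = 34.
Step 3: result = 34 + 70 = 104

The answer is 104.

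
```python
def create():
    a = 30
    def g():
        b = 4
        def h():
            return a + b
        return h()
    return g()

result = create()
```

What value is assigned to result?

Step 1: create() defines a = 30. g() defines b = 4.
Step 2: h() accesses both from enclosing scopes: a = 30, b = 4.
Step 3: result = 30 + 4 = 34

The answer is 34.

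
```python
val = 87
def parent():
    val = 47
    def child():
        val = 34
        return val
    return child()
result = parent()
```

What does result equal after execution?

Step 1: Three scopes define val: global (87), parent (47), child (34).
Step 2: child() has its own local val = 34, which shadows both enclosing and global.
Step 3: result = 34 (local wins in LEGB)

The answer is 34.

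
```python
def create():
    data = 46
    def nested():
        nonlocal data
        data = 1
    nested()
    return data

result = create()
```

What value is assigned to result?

Step 1: create() sets data = 46.
Step 2: nested() uses nonlocal to reassign data = 1.
Step 3: result = 1

The answer is 1.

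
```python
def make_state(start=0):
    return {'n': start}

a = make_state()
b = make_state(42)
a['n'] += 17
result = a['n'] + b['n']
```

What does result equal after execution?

Step 1: make_state() returns a new dict each call (immutable default 0).
Step 2: a = {'n': 0}, b = {'n': 42}.
Step 3: a['n'] += 17 = 17. result = 17 + 42 = 59

The answer is 59.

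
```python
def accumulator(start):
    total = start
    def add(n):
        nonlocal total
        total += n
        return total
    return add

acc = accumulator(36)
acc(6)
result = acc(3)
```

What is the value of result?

Step 1: accumulator(36) creates closure with total = 36.
Step 2: First acc(6): total = 36 + 6 = 42.
Step 3: Second acc(3): total = 42 + 3 = 45. result = 45

The answer is 45.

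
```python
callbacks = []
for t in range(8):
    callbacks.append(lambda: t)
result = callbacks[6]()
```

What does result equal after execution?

Step 1: The loop creates 8 lambdas, all referencing the same variable t.
Step 2: After the loop, t = 7 (final value).
Step 3: callbacks[6]() looks up t at call time and finds 7. This is the late binding gotcha. result = 7

The answer is 7.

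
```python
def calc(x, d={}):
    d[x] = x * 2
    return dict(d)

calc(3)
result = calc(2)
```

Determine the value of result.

Step 1: Mutable default dict is shared across calls.
Step 2: First call adds 3: 6. Second call adds 2: 4.
Step 3: result = {3: 6, 2: 4}

The answer is {3: 6, 2: 4}.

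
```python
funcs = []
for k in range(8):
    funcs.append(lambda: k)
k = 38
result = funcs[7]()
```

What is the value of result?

Step 1: Lambdas capture the variable k by reference, not by value.
Step 2: After the loop, k is reassigned to 38.
Step 3: funcs[7]() looks up the current k = 38. result = 38

The answer is 38.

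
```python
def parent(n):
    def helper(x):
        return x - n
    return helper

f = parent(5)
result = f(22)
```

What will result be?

Step 1: parent(5) creates a closure capturing n = 5.
Step 2: f(22) computes 22 - 5 = 17.
Step 3: result = 17

The answer is 17.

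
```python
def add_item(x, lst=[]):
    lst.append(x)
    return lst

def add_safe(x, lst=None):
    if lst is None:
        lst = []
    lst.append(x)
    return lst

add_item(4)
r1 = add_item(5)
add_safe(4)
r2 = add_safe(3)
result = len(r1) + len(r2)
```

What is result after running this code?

Step 1: add_item shares mutable default: after 2 calls, lst = [4, 5], len = 2.
Step 2: add_safe creates fresh list each time: r2 = [3], len = 1.
Step 3: result = 2 + 1 = 3

The answer is 3.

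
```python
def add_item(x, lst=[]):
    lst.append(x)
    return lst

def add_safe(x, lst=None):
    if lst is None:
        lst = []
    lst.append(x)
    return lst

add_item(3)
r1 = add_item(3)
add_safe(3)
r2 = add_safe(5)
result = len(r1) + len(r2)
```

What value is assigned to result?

Step 1: add_item shares mutable default: after 2 calls, lst = [3, 3], len = 2.
Step 2: add_safe creates fresh list each time: r2 = [5], len = 1.
Step 3: result = 2 + 1 = 3

The answer is 3.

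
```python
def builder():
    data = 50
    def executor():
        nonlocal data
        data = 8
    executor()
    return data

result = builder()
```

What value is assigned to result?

Step 1: builder() sets data = 50.
Step 2: executor() uses nonlocal to reassign data = 8.
Step 3: result = 8

The answer is 8.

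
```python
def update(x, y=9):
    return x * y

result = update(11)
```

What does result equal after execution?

Step 1: update(11) uses default y = 9.
Step 2: Returns 11 * 9 = 99.
Step 3: result = 99

The answer is 99.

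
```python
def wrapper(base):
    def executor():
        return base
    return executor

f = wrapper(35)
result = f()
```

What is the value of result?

Step 1: wrapper(35) creates closure capturing base = 35.
Step 2: f() returns the captured base = 35.
Step 3: result = 35

The answer is 35.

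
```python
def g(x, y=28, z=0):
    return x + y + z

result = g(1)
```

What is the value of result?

Step 1: g(1) uses defaults y = 28, z = 0.
Step 2: Returns 1 + 28 + 0 = 29.
Step 3: result = 29

The answer is 29.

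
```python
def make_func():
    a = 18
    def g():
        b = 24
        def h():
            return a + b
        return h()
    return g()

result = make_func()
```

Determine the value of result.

Step 1: make_func() defines a = 18. g() defines b = 24.
Step 2: h() accesses both from enclosing scopes: a = 18, b = 24.
Step 3: result = 18 + 24 = 42

The answer is 42.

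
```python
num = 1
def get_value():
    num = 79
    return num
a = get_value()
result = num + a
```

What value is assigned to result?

Step 1: Global num = 1. get_value() returns local num = 79.
Step 2: a = 79. Global num still = 1.
Step 3: result = 1 + 79 = 80

The answer is 80.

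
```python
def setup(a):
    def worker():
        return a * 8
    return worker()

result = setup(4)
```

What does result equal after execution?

Step 1: setup(4) binds parameter a = 4.
Step 2: worker() accesses a = 4 from enclosing scope.
Step 3: result = 4 * 8 = 32

The answer is 32.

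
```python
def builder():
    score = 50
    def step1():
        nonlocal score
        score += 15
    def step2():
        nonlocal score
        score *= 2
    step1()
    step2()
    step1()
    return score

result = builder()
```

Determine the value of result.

Step 1: score = 50.
Step 2: step1(): score = 50 + 15 = 65.
Step 3: step2(): score = 65 * 2 = 130.
Step 4: step1(): score = 130 + 15 = 145. result = 145

The answer is 145.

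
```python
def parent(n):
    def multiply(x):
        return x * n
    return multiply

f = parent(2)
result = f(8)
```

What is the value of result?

Step 1: parent(2) returns multiply closure with n = 2.
Step 2: f(8) computes 8 * 2 = 16.
Step 3: result = 16

The answer is 16.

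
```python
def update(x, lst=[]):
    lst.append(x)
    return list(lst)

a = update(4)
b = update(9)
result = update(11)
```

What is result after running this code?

Step 1: Default list is shared. list() creates copies for return values.
Step 2: Internal list grows: [4] -> [4, 9] -> [4, 9, 11].
Step 3: result = [4, 9, 11]

The answer is [4, 9, 11].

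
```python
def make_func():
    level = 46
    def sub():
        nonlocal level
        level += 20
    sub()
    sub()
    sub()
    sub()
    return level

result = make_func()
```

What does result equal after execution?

Step 1: level starts at 46.
Step 2: sub() is called 4 times, each adding 20.
Step 3: level = 46 + 20 * 4 = 126

The answer is 126.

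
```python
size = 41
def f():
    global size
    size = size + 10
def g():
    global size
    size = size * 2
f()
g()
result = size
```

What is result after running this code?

Step 1: size = 41.
Step 2: f() adds 10: size = 41 + 10 = 51.
Step 3: g() doubles: size = 51 * 2 = 102.
Step 4: result = 102

The answer is 102.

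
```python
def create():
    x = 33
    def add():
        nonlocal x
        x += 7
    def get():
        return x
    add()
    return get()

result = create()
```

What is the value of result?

Step 1: x = 33. add() modifies it via nonlocal, get() reads it.
Step 2: add() makes x = 33 + 7 = 40.
Step 3: get() returns 40. result = 40

The answer is 40.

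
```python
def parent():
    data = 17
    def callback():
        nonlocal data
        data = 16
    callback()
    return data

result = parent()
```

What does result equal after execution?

Step 1: parent() sets data = 17.
Step 2: callback() uses nonlocal to reassign data = 16.
Step 3: result = 16

The answer is 16.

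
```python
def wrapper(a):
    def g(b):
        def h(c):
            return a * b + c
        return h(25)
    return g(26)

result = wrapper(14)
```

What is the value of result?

Step 1: a = 14, b = 26, c = 25.
Step 2: h() computes a * b + c = 14 * 26 + 25 = 389.
Step 3: result = 389

The answer is 389.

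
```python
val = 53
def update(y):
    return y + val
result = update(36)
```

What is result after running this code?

Step 1: val = 53 is defined globally.
Step 2: update(36) uses parameter y = 36 and looks up val from global scope = 53.
Step 3: result = 36 + 53 = 89

The answer is 89.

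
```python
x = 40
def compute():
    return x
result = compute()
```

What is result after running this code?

Step 1: x = 40 is defined in the global scope.
Step 2: compute() looks up x. No local x exists, so Python checks the global scope via LEGB rule and finds x = 40.
Step 3: result = 40

The answer is 40.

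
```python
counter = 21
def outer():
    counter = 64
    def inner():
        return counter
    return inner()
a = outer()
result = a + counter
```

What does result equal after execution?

Step 1: outer() has local counter = 64. inner() reads from enclosing.
Step 2: outer() returns 64. Global counter = 21 unchanged.
Step 3: result = 64 + 21 = 85

The answer is 85.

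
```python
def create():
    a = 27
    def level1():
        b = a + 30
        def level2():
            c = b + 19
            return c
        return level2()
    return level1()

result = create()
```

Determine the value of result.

Step 1: a = 27. b = a + 30 = 57.
Step 2: c = b + 19 = 57 + 19 = 76.
Step 3: result = 76

The answer is 76.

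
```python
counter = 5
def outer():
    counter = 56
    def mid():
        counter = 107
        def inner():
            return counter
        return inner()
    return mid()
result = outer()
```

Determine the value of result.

Step 1: Three levels of shadowing: global 5, outer 56, mid 107.
Step 2: inner() finds counter = 107 in enclosing mid() scope.
Step 3: result = 107

The answer is 107.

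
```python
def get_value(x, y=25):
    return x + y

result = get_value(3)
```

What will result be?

Step 1: get_value(3) uses default y = 25.
Step 2: Returns 3 + 25 = 28.
Step 3: result = 28

The answer is 28.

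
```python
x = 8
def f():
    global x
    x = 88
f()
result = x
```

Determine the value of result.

Step 1: x = 8 globally.
Step 2: f() declares global x and sets it to 88.
Step 3: After f(), global x = 88. result = 88

The answer is 88.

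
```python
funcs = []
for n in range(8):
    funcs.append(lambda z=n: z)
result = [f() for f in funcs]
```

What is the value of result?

Step 1: Default arg z=n captures n at each iteration.
Step 2: Each lambda has its own default: 0, 1, ..., 7.
Step 3: result = [0, 1, 2, 3, 4, 5, 6, 7]

The answer is [0, 1, 2, 3, 4, 5, 6, 7].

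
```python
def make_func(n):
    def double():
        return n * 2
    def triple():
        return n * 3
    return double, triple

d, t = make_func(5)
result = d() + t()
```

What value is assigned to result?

Step 1: Both closures capture the same n = 5.
Step 2: d() = 5 * 2 = 10, t() = 5 * 3 = 15.
Step 3: result = 10 + 15 = 25

The answer is 25.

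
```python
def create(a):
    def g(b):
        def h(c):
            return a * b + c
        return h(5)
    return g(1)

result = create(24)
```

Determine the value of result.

Step 1: a = 24, b = 1, c = 5.
Step 2: h() computes a * b + c = 24 * 1 + 5 = 29.
Step 3: result = 29

The answer is 29.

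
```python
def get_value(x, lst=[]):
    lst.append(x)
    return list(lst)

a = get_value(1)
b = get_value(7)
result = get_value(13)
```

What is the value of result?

Step 1: Default list is shared. list() creates copies for return values.
Step 2: Internal list grows: [1] -> [1, 7] -> [1, 7, 13].
Step 3: result = [1, 7, 13]

The answer is [1, 7, 13].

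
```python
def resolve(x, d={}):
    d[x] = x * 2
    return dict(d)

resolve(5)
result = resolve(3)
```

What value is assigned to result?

Step 1: Mutable default dict is shared across calls.
Step 2: First call adds 5: 10. Second call adds 3: 6.
Step 3: result = {5: 10, 3: 6}

The answer is {5: 10, 3: 6}.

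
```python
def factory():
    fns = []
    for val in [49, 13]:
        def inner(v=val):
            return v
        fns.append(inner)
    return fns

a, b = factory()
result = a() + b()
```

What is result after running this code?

Step 1: Default argument v=val captures val at each iteration.
Step 2: a() returns 49 (captured at first iteration), b() returns 13 (captured at second).
Step 3: result = 49 + 13 = 62

The answer is 62.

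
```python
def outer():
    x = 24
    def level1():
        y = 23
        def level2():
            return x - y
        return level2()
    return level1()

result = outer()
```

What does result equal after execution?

Step 1: x = 24 in outer. y = 23 in level1.
Step 2: level2() reads x = 24 and y = 23 from enclosing scopes.
Step 3: result = 24 - 23 = 1

The answer is 1.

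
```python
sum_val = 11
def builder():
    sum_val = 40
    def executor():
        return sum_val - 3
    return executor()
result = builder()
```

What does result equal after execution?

Step 1: builder() shadows global sum_val with sum_val = 40.
Step 2: executor() finds sum_val = 40 in enclosing scope, computes 40 - 3 = 37.
Step 3: result = 37

The answer is 37.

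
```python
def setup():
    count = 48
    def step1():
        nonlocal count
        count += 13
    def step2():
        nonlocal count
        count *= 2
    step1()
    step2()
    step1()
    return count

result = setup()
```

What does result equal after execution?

Step 1: count = 48.
Step 2: step1(): count = 48 + 13 = 61.
Step 3: step2(): count = 61 * 2 = 122.
Step 4: step1(): count = 122 + 13 = 135. result = 135

The answer is 135.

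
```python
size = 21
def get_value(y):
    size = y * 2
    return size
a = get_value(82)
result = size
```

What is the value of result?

Step 1: Global size = 21.
Step 2: get_value(82) creates local size = 82 * 2 = 164.
Step 3: Global size unchanged because no global keyword. result = 21

The answer is 21.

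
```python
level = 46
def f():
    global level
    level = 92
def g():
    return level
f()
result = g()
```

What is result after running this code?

Step 1: level = 46.
Step 2: f() sets global level = 92.
Step 3: g() reads global level = 92. result = 92

The answer is 92.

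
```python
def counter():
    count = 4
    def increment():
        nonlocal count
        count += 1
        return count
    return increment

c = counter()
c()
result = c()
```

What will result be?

Step 1: counter() creates closure with count = 4.
Step 2: Each c() call increments count via nonlocal. After 2 calls: 4 + 2 = 6.
Step 3: result = 6

The answer is 6.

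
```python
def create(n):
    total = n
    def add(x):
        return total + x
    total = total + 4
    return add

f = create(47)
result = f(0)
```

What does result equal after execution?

Step 1: create(47) sets total = 47, then total = 47 + 4 = 51.
Step 2: Closures capture by reference, so add sees total = 51.
Step 3: f(0) returns 51 + 0 = 51

The answer is 51.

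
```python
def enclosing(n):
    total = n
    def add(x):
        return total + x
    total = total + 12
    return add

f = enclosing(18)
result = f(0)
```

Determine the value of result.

Step 1: enclosing(18) sets total = 18, then total = 18 + 12 = 30.
Step 2: Closures capture by reference, so add sees total = 30.
Step 3: f(0) returns 30 + 0 = 30

The answer is 30.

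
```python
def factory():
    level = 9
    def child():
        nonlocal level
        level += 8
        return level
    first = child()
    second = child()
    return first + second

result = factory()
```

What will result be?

Step 1: level starts at 9.
Step 2: First call: level = 9 + 8 = 17, returns 17.
Step 3: Second call: level = 17 + 8 = 25, returns 25.
Step 4: result = 17 + 25 = 42

The answer is 42.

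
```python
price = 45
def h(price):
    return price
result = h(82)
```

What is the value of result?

Step 1: Global price = 45.
Step 2: h(82) takes parameter price = 82, which shadows the global.
Step 3: result = 82

The answer is 82.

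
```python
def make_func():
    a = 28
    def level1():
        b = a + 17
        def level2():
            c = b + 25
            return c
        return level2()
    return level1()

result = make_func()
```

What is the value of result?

Step 1: a = 28. b = a + 17 = 45.
Step 2: c = b + 25 = 45 + 25 = 70.
Step 3: result = 70

The answer is 70.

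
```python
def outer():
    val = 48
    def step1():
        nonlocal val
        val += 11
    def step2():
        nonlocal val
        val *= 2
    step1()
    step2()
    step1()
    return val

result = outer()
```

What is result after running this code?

Step 1: val = 48.
Step 2: step1(): val = 48 + 11 = 59.
Step 3: step2(): val = 59 * 2 = 118.
Step 4: step1(): val = 118 + 11 = 129. result = 129

The answer is 129.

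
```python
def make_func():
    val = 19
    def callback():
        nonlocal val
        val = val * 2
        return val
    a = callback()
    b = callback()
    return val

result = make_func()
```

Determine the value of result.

Step 1: val starts at 19.
Step 2: First callback(): val = 19 * 2 = 38.
Step 3: Second callback(): val = 38 * 2 = 76.
Step 4: result = 76

The answer is 76.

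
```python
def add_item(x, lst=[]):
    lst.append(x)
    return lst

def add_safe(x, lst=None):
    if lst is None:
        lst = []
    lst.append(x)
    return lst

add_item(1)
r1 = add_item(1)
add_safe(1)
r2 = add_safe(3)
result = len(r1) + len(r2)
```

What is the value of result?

Step 1: add_item shares mutable default: after 2 calls, lst = [1, 1], len = 2.
Step 2: add_safe creates fresh list each time: r2 = [3], len = 1.
Step 3: result = 2 + 1 = 3

The answer is 3.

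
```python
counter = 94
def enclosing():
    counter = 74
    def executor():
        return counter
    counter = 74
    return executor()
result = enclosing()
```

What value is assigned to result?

Step 1: enclosing() sets counter = 74, then later counter = 74.
Step 2: executor() is called after counter is reassigned to 74. Closures capture variables by reference, not by value.
Step 3: result = 74

The answer is 74.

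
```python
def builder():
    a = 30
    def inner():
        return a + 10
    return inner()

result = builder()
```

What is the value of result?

Step 1: builder() defines a = 30.
Step 2: inner() reads a = 30 from enclosing scope, returns 30 + 10 = 40.
Step 3: result = 40

The answer is 40.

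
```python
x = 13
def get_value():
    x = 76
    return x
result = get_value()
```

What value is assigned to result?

Step 1: Global x = 13.
Step 2: get_value() creates local x = 76, shadowing the global.
Step 3: Returns local x = 76. result = 76

The answer is 76.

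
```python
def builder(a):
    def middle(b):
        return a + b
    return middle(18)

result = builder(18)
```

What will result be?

Step 1: builder(18) passes a = 18.
Step 2: middle(18) has b = 18, reads a = 18 from enclosing.
Step 3: result = 18 + 18 = 36

The answer is 36.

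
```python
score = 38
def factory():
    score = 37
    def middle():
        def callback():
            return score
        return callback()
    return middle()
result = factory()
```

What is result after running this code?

Step 1: factory() defines score = 37. middle() and callback() have no local score.
Step 2: callback() checks local (none), enclosing middle() (none), enclosing factory() and finds score = 37.
Step 3: result = 37

The answer is 37.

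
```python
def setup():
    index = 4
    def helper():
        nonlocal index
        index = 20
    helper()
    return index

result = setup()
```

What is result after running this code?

Step 1: setup() sets index = 4.
Step 2: helper() uses nonlocal to reassign index = 20.
Step 3: result = 20

The answer is 20.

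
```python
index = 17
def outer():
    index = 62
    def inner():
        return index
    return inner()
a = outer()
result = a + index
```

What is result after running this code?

Step 1: outer() has local index = 62. inner() reads from enclosing.
Step 2: outer() returns 62. Global index = 17 unchanged.
Step 3: result = 62 + 17 = 79

The answer is 79.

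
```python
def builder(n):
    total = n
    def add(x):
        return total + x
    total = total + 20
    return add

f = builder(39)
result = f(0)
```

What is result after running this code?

Step 1: builder(39) sets total = 39, then total = 39 + 20 = 59.
Step 2: Closures capture by reference, so add sees total = 59.
Step 3: f(0) returns 59 + 0 = 59

The answer is 59.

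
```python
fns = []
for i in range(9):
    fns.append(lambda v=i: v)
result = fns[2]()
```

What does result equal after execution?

Step 1: Default argument v=i captures i's value at each iteration.
Step 2: fns[2] captured v = 2 when i was 2.
Step 3: result = 2

The answer is 2.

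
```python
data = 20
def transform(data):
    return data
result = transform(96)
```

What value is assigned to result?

Step 1: Global data = 20.
Step 2: transform(96) takes parameter data = 96, which shadows the global.
Step 3: result = 96

The answer is 96.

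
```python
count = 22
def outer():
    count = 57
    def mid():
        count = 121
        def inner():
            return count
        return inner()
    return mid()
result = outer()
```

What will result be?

Step 1: Three levels of shadowing: global 22, outer 57, mid 121.
Step 2: inner() finds count = 121 in enclosing mid() scope.
Step 3: result = 121

The answer is 121.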